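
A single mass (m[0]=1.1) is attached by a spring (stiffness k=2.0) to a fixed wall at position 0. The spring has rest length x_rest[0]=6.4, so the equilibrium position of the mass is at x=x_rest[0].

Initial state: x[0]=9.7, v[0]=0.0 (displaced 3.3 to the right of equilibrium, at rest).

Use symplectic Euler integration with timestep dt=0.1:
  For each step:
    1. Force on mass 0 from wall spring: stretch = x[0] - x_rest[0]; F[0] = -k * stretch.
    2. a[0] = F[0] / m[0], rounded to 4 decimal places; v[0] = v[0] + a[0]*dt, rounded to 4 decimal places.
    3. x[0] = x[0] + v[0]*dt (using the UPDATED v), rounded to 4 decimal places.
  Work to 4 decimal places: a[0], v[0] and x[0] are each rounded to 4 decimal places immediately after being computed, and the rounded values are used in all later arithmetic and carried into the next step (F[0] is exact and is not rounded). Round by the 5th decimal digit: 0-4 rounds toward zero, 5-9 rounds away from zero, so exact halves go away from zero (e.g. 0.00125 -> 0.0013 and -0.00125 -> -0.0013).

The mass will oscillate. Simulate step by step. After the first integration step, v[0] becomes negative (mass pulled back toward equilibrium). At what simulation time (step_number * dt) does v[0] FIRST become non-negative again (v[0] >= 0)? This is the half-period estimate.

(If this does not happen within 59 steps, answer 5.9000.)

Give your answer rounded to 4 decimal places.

Answer: 2.4000

Derivation:
Step 0: x=[9.7000] v=[0.0000]
Step 1: x=[9.6400] v=[-0.6000]
Step 2: x=[9.5211] v=[-1.1891]
Step 3: x=[9.3454] v=[-1.7566]
Step 4: x=[9.1162] v=[-2.2921]
Step 5: x=[8.8376] v=[-2.7860]
Step 6: x=[8.5147] v=[-3.2292]
Step 7: x=[8.1533] v=[-3.6137]
Step 8: x=[7.7601] v=[-3.9325]
Step 9: x=[7.3421] v=[-4.1798]
Step 10: x=[6.9070] v=[-4.3511]
Step 11: x=[6.4627] v=[-4.4433]
Step 12: x=[6.0172] v=[-4.4547]
Step 13: x=[5.5787] v=[-4.3851]
Step 14: x=[5.1551] v=[-4.2358]
Step 15: x=[4.7542] v=[-4.0095]
Step 16: x=[4.3832] v=[-3.7103]
Step 17: x=[4.0488] v=[-3.3436]
Step 18: x=[3.7572] v=[-2.9161]
Step 19: x=[3.5136] v=[-2.4356]
Step 20: x=[3.3225] v=[-1.9108]
Step 21: x=[3.1874] v=[-1.3513]
Step 22: x=[3.1107] v=[-0.7672]
Step 23: x=[3.0938] v=[-0.1692]
Step 24: x=[3.1370] v=[0.4319]
First v>=0 after going negative at step 24, time=2.4000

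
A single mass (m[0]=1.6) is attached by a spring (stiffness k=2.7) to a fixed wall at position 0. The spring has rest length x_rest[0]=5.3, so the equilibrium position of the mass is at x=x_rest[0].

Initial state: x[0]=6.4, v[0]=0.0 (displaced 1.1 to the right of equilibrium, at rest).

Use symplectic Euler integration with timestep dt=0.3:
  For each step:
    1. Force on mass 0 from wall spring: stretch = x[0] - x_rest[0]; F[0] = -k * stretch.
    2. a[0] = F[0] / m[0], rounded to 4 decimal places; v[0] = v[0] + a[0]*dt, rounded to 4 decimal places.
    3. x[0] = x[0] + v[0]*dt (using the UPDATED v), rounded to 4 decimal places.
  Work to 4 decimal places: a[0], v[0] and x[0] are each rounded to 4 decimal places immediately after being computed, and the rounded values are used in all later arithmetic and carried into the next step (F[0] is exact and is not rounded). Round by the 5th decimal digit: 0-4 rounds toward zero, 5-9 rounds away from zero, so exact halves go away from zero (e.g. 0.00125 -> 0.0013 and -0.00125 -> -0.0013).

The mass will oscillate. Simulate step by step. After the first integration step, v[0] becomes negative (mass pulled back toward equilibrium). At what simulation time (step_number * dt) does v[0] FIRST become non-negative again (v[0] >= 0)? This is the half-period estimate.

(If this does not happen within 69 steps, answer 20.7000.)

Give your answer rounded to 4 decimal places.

Answer: 2.7000

Derivation:
Step 0: x=[6.4000] v=[0.0000]
Step 1: x=[6.2329] v=[-0.5569]
Step 2: x=[5.9241] v=[-1.0292]
Step 3: x=[5.5205] v=[-1.3452]
Step 4: x=[5.0835] v=[-1.4568]
Step 5: x=[4.6793] v=[-1.3472]
Step 6: x=[4.3694] v=[-1.0330]
Step 7: x=[4.2008] v=[-0.5619]
Step 8: x=[4.1992] v=[-0.0054]
Step 9: x=[4.3648] v=[0.5519]
First v>=0 after going negative at step 9, time=2.7000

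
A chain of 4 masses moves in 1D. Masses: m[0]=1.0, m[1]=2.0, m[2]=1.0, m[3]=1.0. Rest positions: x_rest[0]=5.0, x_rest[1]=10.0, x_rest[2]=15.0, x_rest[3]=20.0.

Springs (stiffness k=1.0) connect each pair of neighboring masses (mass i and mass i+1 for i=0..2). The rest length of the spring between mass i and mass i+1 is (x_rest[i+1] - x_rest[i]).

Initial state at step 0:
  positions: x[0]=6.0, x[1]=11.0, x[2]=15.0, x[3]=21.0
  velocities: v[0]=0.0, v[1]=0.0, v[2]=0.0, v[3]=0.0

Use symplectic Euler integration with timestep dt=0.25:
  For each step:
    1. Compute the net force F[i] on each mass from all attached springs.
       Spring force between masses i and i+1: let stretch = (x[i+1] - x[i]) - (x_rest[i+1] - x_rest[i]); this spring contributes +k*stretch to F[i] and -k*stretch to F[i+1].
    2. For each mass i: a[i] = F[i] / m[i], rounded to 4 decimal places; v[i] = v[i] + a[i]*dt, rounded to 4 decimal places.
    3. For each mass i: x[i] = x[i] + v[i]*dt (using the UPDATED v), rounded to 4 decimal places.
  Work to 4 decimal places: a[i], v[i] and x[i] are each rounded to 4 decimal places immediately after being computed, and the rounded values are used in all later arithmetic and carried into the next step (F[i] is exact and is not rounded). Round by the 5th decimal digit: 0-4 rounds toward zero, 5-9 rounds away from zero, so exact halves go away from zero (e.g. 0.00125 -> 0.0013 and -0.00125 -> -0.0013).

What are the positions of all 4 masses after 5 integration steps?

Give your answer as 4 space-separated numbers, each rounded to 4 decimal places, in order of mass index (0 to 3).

Step 0: x=[6.0000 11.0000 15.0000 21.0000] v=[0.0000 0.0000 0.0000 0.0000]
Step 1: x=[6.0000 10.9688 15.1250 20.9375] v=[0.0000 -0.1250 0.5000 -0.2500]
Step 2: x=[5.9981 10.9122 15.3535 20.8242] v=[-0.0078 -0.2266 0.9141 -0.4531]
Step 3: x=[5.9908 10.8408 15.6464 20.6815] v=[-0.0293 -0.2857 1.1715 -0.5708]
Step 4: x=[5.9741 10.7680 15.9536 20.5366] v=[-0.0668 -0.2913 1.2289 -0.5796]
Step 5: x=[5.9445 10.7074 16.2232 20.4178] v=[-0.1183 -0.2423 1.0783 -0.4754]

Answer: 5.9445 10.7074 16.2232 20.4178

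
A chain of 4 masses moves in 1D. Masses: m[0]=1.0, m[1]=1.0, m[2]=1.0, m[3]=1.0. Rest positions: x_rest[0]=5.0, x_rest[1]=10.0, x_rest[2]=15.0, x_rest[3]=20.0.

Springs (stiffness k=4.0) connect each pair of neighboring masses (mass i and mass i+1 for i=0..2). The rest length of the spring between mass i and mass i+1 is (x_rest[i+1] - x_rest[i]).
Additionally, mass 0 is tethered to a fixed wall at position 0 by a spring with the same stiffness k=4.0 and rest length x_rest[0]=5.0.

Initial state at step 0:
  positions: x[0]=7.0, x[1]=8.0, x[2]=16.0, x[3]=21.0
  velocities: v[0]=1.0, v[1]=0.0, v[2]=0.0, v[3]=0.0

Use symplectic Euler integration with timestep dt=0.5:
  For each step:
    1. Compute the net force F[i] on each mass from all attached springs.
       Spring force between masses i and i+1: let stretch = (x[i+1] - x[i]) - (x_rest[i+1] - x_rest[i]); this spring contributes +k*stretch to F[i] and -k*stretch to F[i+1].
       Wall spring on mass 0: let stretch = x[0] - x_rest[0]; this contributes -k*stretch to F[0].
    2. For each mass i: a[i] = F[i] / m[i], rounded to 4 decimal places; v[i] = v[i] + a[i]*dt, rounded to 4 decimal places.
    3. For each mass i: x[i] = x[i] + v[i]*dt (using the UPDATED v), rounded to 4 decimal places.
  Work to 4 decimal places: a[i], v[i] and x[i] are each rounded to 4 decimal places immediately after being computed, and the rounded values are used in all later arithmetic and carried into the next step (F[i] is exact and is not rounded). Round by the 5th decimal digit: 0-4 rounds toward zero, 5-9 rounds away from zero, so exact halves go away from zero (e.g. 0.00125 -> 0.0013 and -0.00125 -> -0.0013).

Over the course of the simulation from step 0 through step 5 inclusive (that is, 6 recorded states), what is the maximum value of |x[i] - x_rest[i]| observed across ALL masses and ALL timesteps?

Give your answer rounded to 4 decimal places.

Step 0: x=[7.0000 8.0000 16.0000 21.0000] v=[1.0000 0.0000 0.0000 0.0000]
Step 1: x=[1.5000 15.0000 13.0000 21.0000] v=[-11.0000 14.0000 -6.0000 0.0000]
Step 2: x=[8.0000 6.5000 20.0000 18.0000] v=[13.0000 -17.0000 14.0000 -6.0000]
Step 3: x=[5.0000 13.0000 11.5000 22.0000] v=[-6.0000 13.0000 -17.0000 8.0000]
Step 4: x=[5.0000 10.0000 15.0000 20.5000] v=[0.0000 -6.0000 7.0000 -3.0000]
Step 5: x=[5.0000 7.0000 19.0000 18.5000] v=[0.0000 -6.0000 8.0000 -4.0000]
Max displacement = 5.0000

Answer: 5.0000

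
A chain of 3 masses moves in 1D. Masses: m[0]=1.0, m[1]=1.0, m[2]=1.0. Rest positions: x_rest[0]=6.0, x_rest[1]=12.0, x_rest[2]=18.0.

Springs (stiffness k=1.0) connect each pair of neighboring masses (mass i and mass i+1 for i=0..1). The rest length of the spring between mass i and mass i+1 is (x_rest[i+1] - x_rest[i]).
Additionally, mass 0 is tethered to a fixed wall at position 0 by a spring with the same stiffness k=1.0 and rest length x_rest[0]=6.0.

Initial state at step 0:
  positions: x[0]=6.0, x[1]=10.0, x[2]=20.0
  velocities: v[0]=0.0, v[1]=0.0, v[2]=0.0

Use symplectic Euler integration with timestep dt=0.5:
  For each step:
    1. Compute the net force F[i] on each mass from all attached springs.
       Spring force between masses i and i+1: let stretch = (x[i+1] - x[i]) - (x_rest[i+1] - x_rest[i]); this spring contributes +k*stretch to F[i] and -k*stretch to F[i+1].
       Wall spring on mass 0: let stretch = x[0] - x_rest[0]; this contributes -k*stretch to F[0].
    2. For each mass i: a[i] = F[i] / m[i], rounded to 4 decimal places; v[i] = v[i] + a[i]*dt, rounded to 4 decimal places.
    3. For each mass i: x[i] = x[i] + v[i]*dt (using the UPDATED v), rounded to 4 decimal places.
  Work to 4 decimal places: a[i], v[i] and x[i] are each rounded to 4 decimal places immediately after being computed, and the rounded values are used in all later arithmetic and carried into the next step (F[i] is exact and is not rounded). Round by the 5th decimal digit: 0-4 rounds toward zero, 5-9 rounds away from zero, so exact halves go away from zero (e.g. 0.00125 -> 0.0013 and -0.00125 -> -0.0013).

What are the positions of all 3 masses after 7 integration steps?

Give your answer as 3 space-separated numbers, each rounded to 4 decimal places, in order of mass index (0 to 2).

Answer: 6.9829 10.6408 18.6123

Derivation:
Step 0: x=[6.0000 10.0000 20.0000] v=[0.0000 0.0000 0.0000]
Step 1: x=[5.5000 11.5000 19.0000] v=[-1.0000 3.0000 -2.0000]
Step 2: x=[5.1250 13.3750 17.6250] v=[-0.7500 3.7500 -2.7500]
Step 3: x=[5.5313 14.2500 16.6875] v=[0.8125 1.7500 -1.8750]
Step 4: x=[6.7344 13.5547 16.6406] v=[2.4062 -1.3906 -0.0938]
Step 5: x=[7.9590 11.9258 17.3223] v=[2.4492 -3.2578 1.3633]
Step 6: x=[8.1856 10.6543 18.1549] v=[0.4531 -2.5430 1.6651]
Step 7: x=[6.9829 10.6408 18.6123] v=[-2.4054 -0.0271 0.9148]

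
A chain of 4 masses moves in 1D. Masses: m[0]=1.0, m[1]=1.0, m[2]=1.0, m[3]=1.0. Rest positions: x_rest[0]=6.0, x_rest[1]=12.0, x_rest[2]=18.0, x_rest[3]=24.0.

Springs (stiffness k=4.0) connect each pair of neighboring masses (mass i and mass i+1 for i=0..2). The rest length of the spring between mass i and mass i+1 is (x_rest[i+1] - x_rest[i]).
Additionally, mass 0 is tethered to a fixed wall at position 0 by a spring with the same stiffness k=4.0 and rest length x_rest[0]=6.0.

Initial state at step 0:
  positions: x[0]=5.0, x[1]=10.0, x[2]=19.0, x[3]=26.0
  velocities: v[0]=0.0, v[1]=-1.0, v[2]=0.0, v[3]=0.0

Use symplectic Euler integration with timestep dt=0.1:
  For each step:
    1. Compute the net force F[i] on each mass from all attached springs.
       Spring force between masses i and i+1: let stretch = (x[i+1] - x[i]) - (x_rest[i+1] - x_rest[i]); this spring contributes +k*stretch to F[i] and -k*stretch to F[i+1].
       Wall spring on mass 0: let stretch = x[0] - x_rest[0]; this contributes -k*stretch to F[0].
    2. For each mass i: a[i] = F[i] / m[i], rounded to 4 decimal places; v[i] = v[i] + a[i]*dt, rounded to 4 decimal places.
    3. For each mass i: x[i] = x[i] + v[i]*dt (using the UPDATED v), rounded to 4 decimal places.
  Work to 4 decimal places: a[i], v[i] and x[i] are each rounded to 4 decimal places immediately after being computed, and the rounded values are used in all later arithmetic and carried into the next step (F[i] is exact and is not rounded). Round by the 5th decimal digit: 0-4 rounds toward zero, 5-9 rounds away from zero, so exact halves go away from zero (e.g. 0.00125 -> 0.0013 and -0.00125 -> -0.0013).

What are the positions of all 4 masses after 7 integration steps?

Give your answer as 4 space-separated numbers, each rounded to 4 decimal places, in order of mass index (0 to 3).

Step 0: x=[5.0000 10.0000 19.0000 26.0000] v=[0.0000 -1.0000 0.0000 0.0000]
Step 1: x=[5.0000 10.0600 18.9200 25.9600] v=[0.0000 0.6000 -0.8000 -0.4000]
Step 2: x=[5.0024 10.2720 18.7672 25.8784] v=[0.0240 2.1200 -1.5280 -0.8160]
Step 3: x=[5.0155 10.6130 18.5590 25.7524] v=[0.1309 3.4102 -2.0816 -1.2605]
Step 4: x=[5.0519 11.0480 18.3207 25.5786] v=[0.3637 4.3496 -2.3826 -1.7379]
Step 5: x=[5.1260 11.5340 18.0819 25.3545] v=[0.7414 4.8602 -2.3885 -2.2411]
Step 6: x=[5.2514 12.0256 17.8720 25.0795] v=[1.2542 4.9162 -2.0986 -2.7501]
Step 7: x=[5.4377 12.4801 17.7166 24.7562] v=[1.8633 4.5451 -1.5542 -3.2331]

Answer: 5.4377 12.4801 17.7166 24.7562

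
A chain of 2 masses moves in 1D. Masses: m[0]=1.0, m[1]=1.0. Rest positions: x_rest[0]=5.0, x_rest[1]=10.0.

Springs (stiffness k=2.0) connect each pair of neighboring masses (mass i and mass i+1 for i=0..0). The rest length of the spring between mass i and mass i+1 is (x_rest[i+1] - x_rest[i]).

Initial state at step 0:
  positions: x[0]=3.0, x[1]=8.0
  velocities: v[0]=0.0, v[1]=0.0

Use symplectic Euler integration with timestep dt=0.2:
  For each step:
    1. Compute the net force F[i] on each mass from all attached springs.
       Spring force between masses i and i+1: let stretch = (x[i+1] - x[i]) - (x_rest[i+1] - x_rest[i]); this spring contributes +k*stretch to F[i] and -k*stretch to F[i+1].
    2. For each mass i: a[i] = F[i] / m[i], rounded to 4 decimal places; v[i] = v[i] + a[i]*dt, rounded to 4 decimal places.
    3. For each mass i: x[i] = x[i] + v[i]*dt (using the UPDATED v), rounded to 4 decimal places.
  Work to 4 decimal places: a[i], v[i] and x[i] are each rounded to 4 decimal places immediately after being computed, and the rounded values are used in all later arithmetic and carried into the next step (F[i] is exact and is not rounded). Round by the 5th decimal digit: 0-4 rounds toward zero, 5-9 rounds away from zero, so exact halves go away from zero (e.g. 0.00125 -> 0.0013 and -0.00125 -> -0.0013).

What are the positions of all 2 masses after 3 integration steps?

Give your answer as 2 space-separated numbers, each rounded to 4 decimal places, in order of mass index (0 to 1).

Step 0: x=[3.0000 8.0000] v=[0.0000 0.0000]
Step 1: x=[3.0000 8.0000] v=[0.0000 0.0000]
Step 2: x=[3.0000 8.0000] v=[0.0000 0.0000]
Step 3: x=[3.0000 8.0000] v=[0.0000 0.0000]

Answer: 3.0000 8.0000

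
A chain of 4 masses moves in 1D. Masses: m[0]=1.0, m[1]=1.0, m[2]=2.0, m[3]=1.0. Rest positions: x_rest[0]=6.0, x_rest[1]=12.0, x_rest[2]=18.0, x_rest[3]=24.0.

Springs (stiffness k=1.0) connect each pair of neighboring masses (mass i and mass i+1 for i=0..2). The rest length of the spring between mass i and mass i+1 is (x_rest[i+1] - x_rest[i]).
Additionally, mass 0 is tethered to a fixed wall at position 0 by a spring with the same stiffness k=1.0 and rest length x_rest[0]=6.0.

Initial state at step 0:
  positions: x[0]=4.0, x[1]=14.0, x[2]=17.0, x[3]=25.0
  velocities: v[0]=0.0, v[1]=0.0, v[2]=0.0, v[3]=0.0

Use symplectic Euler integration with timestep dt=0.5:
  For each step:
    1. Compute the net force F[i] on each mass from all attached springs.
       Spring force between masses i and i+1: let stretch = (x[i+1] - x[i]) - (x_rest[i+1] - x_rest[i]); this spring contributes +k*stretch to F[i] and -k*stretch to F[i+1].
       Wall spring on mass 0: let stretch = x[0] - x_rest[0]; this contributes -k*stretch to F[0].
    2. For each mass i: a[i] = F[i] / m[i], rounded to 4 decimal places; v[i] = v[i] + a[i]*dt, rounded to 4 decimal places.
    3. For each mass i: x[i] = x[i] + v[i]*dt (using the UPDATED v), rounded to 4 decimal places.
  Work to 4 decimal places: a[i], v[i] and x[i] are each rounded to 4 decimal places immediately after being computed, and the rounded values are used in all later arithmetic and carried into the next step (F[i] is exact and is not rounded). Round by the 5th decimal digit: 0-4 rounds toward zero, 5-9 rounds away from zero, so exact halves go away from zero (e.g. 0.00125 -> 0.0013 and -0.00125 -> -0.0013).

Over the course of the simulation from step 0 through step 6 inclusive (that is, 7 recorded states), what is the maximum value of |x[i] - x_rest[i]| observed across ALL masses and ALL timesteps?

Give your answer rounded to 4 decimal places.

Step 0: x=[4.0000 14.0000 17.0000 25.0000] v=[0.0000 0.0000 0.0000 0.0000]
Step 1: x=[5.5000 12.2500 17.6250 24.5000] v=[3.0000 -3.5000 1.2500 -1.0000]
Step 2: x=[7.3125 10.1563 18.4375 23.7813] v=[3.6250 -4.1875 1.6250 -1.4375]
Step 3: x=[8.0079 9.4219 18.8829 23.2266] v=[1.3907 -1.4688 0.8907 -1.1094]
Step 4: x=[7.0548 10.6993 18.6886 23.0860] v=[-1.9063 2.5547 -0.3887 -0.2813]
Step 5: x=[5.2491 13.0629 18.0453 23.3460] v=[-3.6115 4.7271 -1.2867 0.5200]
Step 6: x=[4.0845 14.7186 17.4418 23.7809] v=[-2.3292 3.3114 -1.2071 0.8697]
Max displacement = 2.7186

Answer: 2.7186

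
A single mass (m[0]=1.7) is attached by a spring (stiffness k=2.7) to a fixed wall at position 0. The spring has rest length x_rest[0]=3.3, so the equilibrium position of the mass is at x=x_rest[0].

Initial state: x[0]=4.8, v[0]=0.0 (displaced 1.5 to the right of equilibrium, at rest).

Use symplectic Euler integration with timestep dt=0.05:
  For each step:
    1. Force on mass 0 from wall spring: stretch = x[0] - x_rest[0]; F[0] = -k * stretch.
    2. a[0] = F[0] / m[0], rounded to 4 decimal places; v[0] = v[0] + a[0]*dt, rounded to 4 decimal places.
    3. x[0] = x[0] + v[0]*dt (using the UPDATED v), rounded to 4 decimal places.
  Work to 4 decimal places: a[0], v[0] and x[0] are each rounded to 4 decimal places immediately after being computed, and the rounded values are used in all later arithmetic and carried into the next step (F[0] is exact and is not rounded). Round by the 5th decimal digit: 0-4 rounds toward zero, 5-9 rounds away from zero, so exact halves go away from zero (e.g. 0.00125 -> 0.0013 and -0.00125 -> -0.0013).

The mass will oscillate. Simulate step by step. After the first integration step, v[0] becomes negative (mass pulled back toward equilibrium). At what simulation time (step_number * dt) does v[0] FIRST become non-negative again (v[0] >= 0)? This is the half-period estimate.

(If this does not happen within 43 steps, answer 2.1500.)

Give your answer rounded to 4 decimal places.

Step 0: x=[4.8000] v=[0.0000]
Step 1: x=[4.7940] v=[-0.1191]
Step 2: x=[4.7821] v=[-0.2377]
Step 3: x=[4.7643] v=[-0.3554]
Step 4: x=[4.7407] v=[-0.4717]
Step 5: x=[4.7114] v=[-0.5861]
Step 6: x=[4.6765] v=[-0.6982]
Step 7: x=[4.6361] v=[-0.8075]
Step 8: x=[4.5904] v=[-0.9136]
Step 9: x=[4.5396] v=[-1.0161]
Step 10: x=[4.4839] v=[-1.1145]
Step 11: x=[4.4235] v=[-1.2085]
Step 12: x=[4.3586] v=[-1.2977]
Step 13: x=[4.2895] v=[-1.3818]
Step 14: x=[4.2165] v=[-1.4604]
Step 15: x=[4.1398] v=[-1.5332]
Step 16: x=[4.0598] v=[-1.5999]
Step 17: x=[3.9768] v=[-1.6602]
Step 18: x=[3.8911] v=[-1.7139]
Step 19: x=[3.8031] v=[-1.7608]
Step 20: x=[3.7131] v=[-1.8008]
Step 21: x=[3.6214] v=[-1.8336]
Step 22: x=[3.5284] v=[-1.8591]
Step 23: x=[3.4345] v=[-1.8772]
Step 24: x=[3.3401] v=[-1.8879]
Step 25: x=[3.2455] v=[-1.8911]
Step 26: x=[3.1512] v=[-1.8868]
Step 27: x=[3.0575] v=[-1.8750]
Step 28: x=[2.9647] v=[-1.8557]
Step 29: x=[2.8732] v=[-1.8291]
Step 30: x=[2.7834] v=[-1.7952]
Step 31: x=[2.6957] v=[-1.7542]
Step 32: x=[2.6104] v=[-1.7062]
Step 33: x=[2.5278] v=[-1.6514]
Step 34: x=[2.4483] v=[-1.5901]
Step 35: x=[2.3722] v=[-1.5225]
Step 36: x=[2.2998] v=[-1.4488]
Step 37: x=[2.2313] v=[-1.3694]
Step 38: x=[2.1671] v=[-1.2845]
Step 39: x=[2.1074] v=[-1.1945]
Step 40: x=[2.0524] v=[-1.0998]
Step 41: x=[2.0024] v=[-1.0007]
Step 42: x=[1.9575] v=[-0.8977]
Step 43: x=[1.9179] v=[-0.7911]
v[0] did not become non-negative within 43 steps; using fallback time=2.1500

Answer: 2.1500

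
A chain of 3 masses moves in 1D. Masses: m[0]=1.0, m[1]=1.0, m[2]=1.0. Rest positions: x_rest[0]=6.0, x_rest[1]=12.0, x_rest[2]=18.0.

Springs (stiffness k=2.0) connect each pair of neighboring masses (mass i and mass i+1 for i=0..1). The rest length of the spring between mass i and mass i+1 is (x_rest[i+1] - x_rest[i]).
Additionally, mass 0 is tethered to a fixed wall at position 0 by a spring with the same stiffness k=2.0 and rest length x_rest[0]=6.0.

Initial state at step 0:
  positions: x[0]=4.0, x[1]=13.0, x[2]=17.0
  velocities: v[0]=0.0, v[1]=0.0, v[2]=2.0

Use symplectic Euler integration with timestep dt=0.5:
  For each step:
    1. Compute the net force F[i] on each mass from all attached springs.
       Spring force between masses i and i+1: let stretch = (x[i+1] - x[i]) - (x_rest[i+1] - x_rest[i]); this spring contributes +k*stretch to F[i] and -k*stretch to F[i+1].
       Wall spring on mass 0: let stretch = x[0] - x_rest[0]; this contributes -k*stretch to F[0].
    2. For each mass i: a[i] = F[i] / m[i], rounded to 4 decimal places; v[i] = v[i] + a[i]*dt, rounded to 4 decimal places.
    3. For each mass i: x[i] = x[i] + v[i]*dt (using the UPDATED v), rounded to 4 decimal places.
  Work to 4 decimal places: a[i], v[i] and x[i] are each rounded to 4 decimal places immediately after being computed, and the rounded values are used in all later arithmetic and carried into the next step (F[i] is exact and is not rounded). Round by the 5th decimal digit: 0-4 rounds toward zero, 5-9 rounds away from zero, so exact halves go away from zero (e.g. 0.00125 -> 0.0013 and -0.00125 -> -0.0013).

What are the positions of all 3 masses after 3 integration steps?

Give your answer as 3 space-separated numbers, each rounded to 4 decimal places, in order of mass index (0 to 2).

Step 0: x=[4.0000 13.0000 17.0000] v=[0.0000 0.0000 2.0000]
Step 1: x=[6.5000 10.5000 19.0000] v=[5.0000 -5.0000 4.0000]
Step 2: x=[7.7500 10.2500 19.7500] v=[2.5000 -0.5000 1.5000]
Step 3: x=[6.3750 13.5000 18.7500] v=[-2.7500 6.5000 -2.0000]

Answer: 6.3750 13.5000 18.7500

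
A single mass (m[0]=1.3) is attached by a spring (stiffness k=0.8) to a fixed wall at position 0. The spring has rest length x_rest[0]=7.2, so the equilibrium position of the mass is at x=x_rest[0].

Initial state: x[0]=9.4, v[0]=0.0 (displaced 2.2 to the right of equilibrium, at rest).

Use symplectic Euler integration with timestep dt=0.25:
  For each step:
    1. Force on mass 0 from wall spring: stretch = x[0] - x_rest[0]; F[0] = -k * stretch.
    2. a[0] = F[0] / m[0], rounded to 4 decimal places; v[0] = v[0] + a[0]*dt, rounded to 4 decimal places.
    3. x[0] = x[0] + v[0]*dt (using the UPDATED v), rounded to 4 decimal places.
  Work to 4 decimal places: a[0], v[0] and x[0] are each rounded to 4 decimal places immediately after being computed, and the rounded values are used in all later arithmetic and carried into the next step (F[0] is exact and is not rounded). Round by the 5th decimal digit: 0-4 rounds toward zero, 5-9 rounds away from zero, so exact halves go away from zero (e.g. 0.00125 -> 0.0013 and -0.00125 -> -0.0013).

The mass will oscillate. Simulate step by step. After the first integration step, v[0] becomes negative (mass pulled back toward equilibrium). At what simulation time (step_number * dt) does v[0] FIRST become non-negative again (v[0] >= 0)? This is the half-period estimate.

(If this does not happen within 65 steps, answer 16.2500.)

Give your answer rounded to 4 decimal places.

Step 0: x=[9.4000] v=[0.0000]
Step 1: x=[9.3154] v=[-0.3385]
Step 2: x=[9.1494] v=[-0.6640]
Step 3: x=[8.9084] v=[-0.9639]
Step 4: x=[8.6017] v=[-1.2267]
Step 5: x=[8.2411] v=[-1.4424]
Step 6: x=[7.8405] v=[-1.6026]
Step 7: x=[7.4152] v=[-1.7012]
Step 8: x=[6.9816] v=[-1.7343]
Step 9: x=[6.5564] v=[-1.7007]
Step 10: x=[6.1560] v=[-1.6017]
Step 11: x=[5.7957] v=[-1.4411]
Step 12: x=[5.4894] v=[-1.2251]
Step 13: x=[5.2489] v=[-0.9619]
Step 14: x=[5.0835] v=[-0.6617]
Step 15: x=[4.9995] v=[-0.3361]
Step 16: x=[5.0001] v=[0.0025]
First v>=0 after going negative at step 16, time=4.0000

Answer: 4.0000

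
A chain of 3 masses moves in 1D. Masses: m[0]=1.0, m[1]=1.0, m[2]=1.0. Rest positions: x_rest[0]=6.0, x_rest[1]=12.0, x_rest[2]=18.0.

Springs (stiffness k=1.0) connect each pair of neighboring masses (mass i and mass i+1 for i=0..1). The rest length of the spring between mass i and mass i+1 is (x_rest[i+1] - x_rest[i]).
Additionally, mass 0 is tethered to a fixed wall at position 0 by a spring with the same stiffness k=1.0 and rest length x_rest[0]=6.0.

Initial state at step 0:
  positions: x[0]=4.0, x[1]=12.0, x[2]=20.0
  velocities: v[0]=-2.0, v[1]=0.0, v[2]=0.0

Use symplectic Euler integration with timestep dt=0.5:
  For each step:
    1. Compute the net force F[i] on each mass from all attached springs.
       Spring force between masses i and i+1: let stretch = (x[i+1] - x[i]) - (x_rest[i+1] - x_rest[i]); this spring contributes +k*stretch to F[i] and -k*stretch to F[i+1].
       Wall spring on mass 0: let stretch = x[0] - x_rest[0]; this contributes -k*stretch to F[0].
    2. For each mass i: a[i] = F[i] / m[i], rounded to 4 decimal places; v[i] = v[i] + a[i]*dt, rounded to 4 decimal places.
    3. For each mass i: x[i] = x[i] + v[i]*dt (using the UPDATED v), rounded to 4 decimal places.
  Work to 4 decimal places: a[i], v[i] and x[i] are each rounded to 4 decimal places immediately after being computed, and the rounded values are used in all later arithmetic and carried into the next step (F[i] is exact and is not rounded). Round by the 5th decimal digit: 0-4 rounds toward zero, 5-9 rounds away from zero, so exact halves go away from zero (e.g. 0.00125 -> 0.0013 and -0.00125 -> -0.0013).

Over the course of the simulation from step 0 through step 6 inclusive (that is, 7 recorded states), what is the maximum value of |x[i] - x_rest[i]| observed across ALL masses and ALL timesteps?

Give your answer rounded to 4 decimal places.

Answer: 2.4014

Derivation:
Step 0: x=[4.0000 12.0000 20.0000] v=[-2.0000 0.0000 0.0000]
Step 1: x=[4.0000 12.0000 19.5000] v=[0.0000 0.0000 -1.0000]
Step 2: x=[5.0000 11.8750 18.6250] v=[2.0000 -0.2500 -1.7500]
Step 3: x=[6.4688 11.7188 17.5625] v=[2.9375 -0.3125 -2.1250]
Step 4: x=[7.6329 11.7110 16.5391] v=[2.3281 -0.0157 -2.0469]
Step 5: x=[7.9083 11.8907 15.8086] v=[0.5507 0.3593 -1.4610]
Step 6: x=[7.2022 12.0543 15.5986] v=[-1.4123 0.3271 -0.4200]
Max displacement = 2.4014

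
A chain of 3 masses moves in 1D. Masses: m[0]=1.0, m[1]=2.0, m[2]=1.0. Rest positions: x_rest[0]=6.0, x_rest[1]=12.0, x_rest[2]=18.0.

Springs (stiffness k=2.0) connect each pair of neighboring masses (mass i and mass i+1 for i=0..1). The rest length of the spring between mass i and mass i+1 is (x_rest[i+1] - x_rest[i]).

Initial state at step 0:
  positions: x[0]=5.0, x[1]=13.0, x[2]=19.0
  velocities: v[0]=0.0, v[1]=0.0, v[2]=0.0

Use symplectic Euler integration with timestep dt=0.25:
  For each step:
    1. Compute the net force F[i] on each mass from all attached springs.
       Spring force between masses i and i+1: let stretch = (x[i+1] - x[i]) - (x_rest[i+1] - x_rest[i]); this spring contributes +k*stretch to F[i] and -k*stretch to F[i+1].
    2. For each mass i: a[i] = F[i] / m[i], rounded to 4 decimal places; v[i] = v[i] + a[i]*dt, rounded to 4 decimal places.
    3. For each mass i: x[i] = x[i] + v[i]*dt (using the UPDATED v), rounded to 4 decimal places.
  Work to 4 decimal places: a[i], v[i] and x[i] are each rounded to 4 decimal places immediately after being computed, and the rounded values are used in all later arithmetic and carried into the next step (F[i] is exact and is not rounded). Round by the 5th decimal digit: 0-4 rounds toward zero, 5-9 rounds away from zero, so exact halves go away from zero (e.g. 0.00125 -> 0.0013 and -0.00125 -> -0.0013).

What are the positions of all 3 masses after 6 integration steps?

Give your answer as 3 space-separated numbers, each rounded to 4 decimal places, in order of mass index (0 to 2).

Answer: 7.6960 11.9890 18.3265

Derivation:
Step 0: x=[5.0000 13.0000 19.0000] v=[0.0000 0.0000 0.0000]
Step 1: x=[5.2500 12.8750 19.0000] v=[1.0000 -0.5000 0.0000]
Step 2: x=[5.7031 12.6563 18.9844] v=[1.8125 -0.8750 -0.0625]
Step 3: x=[6.2754 12.3985 18.9278] v=[2.2891 -1.0313 -0.2266]
Step 4: x=[6.8631 12.1661 18.8050] v=[2.3507 -0.9298 -0.4913]
Step 5: x=[7.3637 12.0172 18.6023] v=[2.0022 -0.5958 -0.8108]
Step 6: x=[7.6960 11.9890 18.3265] v=[1.3290 -0.1129 -1.1034]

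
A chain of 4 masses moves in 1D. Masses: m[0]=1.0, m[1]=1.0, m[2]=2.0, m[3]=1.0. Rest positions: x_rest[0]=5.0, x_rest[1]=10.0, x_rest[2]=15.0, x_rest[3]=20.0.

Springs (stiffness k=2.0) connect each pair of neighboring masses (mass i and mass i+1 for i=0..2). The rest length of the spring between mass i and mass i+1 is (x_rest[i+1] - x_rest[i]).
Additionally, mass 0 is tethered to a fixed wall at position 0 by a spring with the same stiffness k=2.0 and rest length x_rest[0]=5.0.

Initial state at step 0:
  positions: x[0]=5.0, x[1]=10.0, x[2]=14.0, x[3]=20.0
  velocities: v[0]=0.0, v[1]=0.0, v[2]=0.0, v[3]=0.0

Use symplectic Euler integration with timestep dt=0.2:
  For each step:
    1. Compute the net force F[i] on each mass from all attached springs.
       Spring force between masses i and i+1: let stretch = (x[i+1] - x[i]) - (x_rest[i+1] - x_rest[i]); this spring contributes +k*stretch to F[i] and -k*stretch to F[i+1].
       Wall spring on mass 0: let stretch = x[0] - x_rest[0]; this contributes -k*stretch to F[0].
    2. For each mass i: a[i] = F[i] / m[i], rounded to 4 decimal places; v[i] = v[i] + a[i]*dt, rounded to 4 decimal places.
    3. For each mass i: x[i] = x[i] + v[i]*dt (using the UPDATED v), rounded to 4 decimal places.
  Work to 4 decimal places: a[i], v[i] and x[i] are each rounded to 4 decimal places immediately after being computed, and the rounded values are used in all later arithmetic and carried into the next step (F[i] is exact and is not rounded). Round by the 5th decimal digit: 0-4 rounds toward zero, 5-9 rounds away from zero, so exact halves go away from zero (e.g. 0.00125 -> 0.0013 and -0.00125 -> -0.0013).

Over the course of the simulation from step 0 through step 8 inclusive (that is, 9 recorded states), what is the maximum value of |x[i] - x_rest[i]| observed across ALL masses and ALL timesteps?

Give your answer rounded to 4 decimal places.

Answer: 1.0039

Derivation:
Step 0: x=[5.0000 10.0000 14.0000 20.0000] v=[0.0000 0.0000 0.0000 0.0000]
Step 1: x=[5.0000 9.9200 14.0800 19.9200] v=[0.0000 -0.4000 0.4000 -0.4000]
Step 2: x=[4.9936 9.7792 14.2272 19.7728] v=[-0.0320 -0.7040 0.7360 -0.7360]
Step 3: x=[4.9706 9.6114 14.4183 19.5820] v=[-0.1152 -0.8390 0.9555 -0.9542]
Step 4: x=[4.9212 9.4569 14.6237 19.3781] v=[-0.2471 -0.7726 1.0269 -1.0197]
Step 5: x=[4.8409 9.3529 14.8126 19.1938] v=[-0.4013 -0.5202 0.9444 -0.9215]
Step 6: x=[4.7343 9.3247 14.9583 19.0590] v=[-0.5329 -0.1411 0.7287 -0.6740]
Step 7: x=[4.6162 9.3799 15.0427 18.9961] v=[-0.5905 0.2762 0.4221 -0.3143]
Step 8: x=[4.5099 9.5071 15.0587 19.0170] v=[-0.5315 0.6358 0.0802 0.1043]
Max displacement = 1.0039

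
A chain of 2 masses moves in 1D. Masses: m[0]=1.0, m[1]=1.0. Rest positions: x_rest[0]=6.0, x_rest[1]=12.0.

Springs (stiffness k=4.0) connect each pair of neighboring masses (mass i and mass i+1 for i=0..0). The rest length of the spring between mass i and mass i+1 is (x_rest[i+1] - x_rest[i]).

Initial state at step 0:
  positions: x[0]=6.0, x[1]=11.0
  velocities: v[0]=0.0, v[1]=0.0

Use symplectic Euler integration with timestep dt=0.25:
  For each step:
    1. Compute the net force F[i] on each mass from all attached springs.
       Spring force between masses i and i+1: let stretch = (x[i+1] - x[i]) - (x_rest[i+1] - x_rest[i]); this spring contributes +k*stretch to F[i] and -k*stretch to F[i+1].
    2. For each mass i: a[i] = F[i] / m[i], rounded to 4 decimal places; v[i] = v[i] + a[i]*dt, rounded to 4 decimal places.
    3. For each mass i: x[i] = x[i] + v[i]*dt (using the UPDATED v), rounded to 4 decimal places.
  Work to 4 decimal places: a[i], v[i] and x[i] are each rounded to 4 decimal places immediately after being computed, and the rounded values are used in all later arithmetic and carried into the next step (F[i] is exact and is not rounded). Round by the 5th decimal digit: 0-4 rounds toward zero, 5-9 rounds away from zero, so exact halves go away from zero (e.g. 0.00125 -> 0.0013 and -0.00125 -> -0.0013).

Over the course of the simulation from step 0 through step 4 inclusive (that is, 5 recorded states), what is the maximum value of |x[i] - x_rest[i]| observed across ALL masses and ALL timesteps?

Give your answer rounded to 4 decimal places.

Answer: 1.0312

Derivation:
Step 0: x=[6.0000 11.0000] v=[0.0000 0.0000]
Step 1: x=[5.7500 11.2500] v=[-1.0000 1.0000]
Step 2: x=[5.3750 11.6250] v=[-1.5000 1.5000]
Step 3: x=[5.0625 11.9375] v=[-1.2500 1.2500]
Step 4: x=[4.9688 12.0313] v=[-0.3750 0.3750]
Max displacement = 1.0312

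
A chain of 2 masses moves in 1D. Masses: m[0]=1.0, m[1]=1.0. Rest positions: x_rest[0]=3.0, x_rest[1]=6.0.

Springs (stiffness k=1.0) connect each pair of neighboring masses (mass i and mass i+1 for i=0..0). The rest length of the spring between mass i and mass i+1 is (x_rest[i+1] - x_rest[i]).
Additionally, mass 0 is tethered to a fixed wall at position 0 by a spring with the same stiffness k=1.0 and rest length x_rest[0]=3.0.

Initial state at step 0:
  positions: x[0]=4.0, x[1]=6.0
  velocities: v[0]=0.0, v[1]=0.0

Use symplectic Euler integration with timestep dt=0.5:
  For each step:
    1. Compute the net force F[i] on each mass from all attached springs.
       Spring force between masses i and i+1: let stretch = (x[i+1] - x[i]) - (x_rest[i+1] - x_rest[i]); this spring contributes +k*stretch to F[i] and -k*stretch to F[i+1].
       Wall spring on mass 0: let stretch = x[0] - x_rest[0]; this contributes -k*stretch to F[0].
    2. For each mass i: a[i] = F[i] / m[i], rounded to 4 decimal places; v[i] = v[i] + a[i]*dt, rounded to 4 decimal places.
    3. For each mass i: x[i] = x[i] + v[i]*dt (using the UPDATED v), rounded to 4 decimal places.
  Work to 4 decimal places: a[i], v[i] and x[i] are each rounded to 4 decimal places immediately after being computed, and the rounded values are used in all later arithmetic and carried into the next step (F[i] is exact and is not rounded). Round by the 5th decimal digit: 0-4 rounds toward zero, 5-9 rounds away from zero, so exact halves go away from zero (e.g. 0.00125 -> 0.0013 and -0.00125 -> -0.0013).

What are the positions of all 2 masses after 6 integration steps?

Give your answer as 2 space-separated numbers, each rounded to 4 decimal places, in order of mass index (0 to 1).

Step 0: x=[4.0000 6.0000] v=[0.0000 0.0000]
Step 1: x=[3.5000 6.2500] v=[-1.0000 0.5000]
Step 2: x=[2.8125 6.5625] v=[-1.3750 0.6250]
Step 3: x=[2.3594 6.6875] v=[-0.9063 0.2500]
Step 4: x=[2.3985 6.4805] v=[0.0781 -0.4141]
Step 5: x=[2.8585 6.0030] v=[0.9199 -0.9551]
Step 6: x=[3.3900 5.4893] v=[1.0629 -1.0274]

Answer: 3.3900 5.4893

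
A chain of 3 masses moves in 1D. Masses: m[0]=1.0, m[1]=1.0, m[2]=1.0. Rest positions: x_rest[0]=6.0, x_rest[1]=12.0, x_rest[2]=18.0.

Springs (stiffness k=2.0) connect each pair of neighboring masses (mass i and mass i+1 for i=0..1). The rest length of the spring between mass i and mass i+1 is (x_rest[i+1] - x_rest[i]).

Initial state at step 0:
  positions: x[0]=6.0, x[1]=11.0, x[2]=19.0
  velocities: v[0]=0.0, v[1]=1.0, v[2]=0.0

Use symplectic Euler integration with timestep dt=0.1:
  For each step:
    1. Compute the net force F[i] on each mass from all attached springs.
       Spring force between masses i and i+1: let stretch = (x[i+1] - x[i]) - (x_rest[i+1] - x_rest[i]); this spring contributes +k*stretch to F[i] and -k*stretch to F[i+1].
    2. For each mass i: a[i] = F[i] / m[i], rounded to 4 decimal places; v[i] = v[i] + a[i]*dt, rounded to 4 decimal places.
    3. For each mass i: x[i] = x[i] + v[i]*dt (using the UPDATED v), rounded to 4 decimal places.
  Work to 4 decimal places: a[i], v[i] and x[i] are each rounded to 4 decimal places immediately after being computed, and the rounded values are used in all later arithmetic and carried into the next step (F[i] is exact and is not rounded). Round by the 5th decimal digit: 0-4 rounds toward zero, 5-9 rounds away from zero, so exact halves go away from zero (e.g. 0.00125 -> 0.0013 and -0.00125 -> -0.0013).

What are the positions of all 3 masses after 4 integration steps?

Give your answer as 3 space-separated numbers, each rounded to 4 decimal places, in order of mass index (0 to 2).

Answer: 5.8426 11.9090 18.6485

Derivation:
Step 0: x=[6.0000 11.0000 19.0000] v=[0.0000 1.0000 0.0000]
Step 1: x=[5.9800 11.1600 18.9600] v=[-0.2000 1.6000 -0.4000]
Step 2: x=[5.9436 11.3724 18.8840] v=[-0.3640 2.1240 -0.7600]
Step 3: x=[5.8958 11.6265 18.7778] v=[-0.4782 2.5406 -1.0623]
Step 4: x=[5.8426 11.9090 18.6485] v=[-0.5321 2.8247 -1.2926]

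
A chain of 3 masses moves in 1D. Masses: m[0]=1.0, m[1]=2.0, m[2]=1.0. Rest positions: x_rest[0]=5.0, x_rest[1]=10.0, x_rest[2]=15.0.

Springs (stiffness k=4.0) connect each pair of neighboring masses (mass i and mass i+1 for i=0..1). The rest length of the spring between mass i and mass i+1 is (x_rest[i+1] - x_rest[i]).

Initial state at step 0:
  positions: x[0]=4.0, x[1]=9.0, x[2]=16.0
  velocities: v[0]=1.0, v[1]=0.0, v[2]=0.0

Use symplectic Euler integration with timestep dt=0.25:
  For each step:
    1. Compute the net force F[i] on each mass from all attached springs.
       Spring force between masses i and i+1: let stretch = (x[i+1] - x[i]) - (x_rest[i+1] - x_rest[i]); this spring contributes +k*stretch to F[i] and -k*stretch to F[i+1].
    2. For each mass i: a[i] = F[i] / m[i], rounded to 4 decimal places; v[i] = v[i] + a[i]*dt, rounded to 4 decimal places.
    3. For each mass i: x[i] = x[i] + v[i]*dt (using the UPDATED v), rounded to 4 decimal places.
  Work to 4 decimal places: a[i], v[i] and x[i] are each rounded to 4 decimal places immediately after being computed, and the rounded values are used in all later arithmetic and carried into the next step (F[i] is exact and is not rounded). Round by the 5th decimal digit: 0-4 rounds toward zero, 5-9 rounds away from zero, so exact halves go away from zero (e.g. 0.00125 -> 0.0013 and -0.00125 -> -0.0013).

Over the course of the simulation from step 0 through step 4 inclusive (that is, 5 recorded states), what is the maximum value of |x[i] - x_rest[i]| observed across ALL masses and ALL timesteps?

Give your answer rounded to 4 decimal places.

Step 0: x=[4.0000 9.0000 16.0000] v=[1.0000 0.0000 0.0000]
Step 1: x=[4.2500 9.2500 15.5000] v=[1.0000 1.0000 -2.0000]
Step 2: x=[4.5000 9.6563 14.6875] v=[1.0000 1.6250 -3.2500]
Step 3: x=[4.7891 10.0469 13.8672] v=[1.1563 1.5625 -3.2812]
Step 4: x=[5.1426 10.2579 13.3418] v=[1.4141 0.8438 -2.1015]
Max displacement = 1.6582

Answer: 1.6582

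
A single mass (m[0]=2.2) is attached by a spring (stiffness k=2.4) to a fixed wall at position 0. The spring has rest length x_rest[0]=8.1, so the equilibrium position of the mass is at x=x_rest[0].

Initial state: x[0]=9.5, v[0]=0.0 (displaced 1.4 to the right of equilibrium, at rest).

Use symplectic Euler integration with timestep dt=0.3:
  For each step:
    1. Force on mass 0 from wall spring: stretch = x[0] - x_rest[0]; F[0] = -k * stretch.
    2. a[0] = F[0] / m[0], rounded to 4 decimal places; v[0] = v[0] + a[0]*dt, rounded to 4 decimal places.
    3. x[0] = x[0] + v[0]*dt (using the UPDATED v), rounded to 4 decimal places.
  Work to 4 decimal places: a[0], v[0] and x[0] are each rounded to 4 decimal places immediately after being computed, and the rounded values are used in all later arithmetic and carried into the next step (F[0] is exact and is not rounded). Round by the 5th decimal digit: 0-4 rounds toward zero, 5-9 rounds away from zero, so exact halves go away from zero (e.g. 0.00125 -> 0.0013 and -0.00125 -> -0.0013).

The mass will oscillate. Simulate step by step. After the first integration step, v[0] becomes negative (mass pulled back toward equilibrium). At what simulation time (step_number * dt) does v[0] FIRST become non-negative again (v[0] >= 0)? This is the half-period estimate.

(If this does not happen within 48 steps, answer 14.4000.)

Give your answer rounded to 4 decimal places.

Answer: 3.0000

Derivation:
Step 0: x=[9.5000] v=[0.0000]
Step 1: x=[9.3625] v=[-0.4582]
Step 2: x=[9.1011] v=[-0.8714]
Step 3: x=[8.7414] v=[-1.1990]
Step 4: x=[8.3187] v=[-1.4089]
Step 5: x=[7.8746] v=[-1.4805]
Step 6: x=[7.4526] v=[-1.4067]
Step 7: x=[7.0942] v=[-1.1948]
Step 8: x=[6.8345] v=[-0.8656]
Step 9: x=[6.6991] v=[-0.4515]
Step 10: x=[6.7012] v=[0.0070]
First v>=0 after going negative at step 10, time=3.0000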